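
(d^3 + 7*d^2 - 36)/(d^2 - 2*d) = d + 9 + 18/d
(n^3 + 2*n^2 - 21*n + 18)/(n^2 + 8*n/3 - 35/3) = 3*(n^3 + 2*n^2 - 21*n + 18)/(3*n^2 + 8*n - 35)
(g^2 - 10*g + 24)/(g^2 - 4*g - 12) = (g - 4)/(g + 2)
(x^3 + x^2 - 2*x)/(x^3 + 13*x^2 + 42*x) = (x^2 + x - 2)/(x^2 + 13*x + 42)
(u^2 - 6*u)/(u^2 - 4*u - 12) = u/(u + 2)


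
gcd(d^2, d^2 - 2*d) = d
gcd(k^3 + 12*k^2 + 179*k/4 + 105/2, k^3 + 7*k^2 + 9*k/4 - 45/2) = k^2 + 17*k/2 + 15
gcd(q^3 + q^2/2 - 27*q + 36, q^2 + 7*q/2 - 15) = q + 6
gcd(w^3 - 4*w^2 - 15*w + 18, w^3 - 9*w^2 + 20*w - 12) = w^2 - 7*w + 6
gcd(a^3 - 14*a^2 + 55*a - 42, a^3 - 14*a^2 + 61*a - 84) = a - 7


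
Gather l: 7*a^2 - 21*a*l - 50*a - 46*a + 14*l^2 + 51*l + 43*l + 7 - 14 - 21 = 7*a^2 - 96*a + 14*l^2 + l*(94 - 21*a) - 28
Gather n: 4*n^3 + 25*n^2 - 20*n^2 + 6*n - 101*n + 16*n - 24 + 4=4*n^3 + 5*n^2 - 79*n - 20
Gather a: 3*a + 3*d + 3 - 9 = 3*a + 3*d - 6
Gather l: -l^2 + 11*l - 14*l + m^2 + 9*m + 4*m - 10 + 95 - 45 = -l^2 - 3*l + m^2 + 13*m + 40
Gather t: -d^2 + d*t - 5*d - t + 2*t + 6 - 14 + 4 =-d^2 - 5*d + t*(d + 1) - 4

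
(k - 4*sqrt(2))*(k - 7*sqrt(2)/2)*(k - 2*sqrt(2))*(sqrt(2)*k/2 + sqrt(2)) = sqrt(2)*k^4/2 - 19*k^3/2 + sqrt(2)*k^3 - 19*k^2 + 29*sqrt(2)*k^2 - 56*k + 58*sqrt(2)*k - 112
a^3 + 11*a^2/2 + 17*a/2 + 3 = (a + 1/2)*(a + 2)*(a + 3)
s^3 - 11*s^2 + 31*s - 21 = (s - 7)*(s - 3)*(s - 1)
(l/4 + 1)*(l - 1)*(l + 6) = l^3/4 + 9*l^2/4 + 7*l/2 - 6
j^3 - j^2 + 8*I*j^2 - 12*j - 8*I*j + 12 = (j - 1)*(j + 2*I)*(j + 6*I)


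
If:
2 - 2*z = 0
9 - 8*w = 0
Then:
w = 9/8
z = 1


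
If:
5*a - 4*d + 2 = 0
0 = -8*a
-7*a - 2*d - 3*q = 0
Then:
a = 0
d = 1/2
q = -1/3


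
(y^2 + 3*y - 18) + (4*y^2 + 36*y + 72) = 5*y^2 + 39*y + 54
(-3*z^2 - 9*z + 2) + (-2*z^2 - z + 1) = -5*z^2 - 10*z + 3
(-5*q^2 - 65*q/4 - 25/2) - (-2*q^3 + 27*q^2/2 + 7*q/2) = 2*q^3 - 37*q^2/2 - 79*q/4 - 25/2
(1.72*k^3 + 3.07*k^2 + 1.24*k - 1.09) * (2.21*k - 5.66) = 3.8012*k^4 - 2.9505*k^3 - 14.6358*k^2 - 9.4273*k + 6.1694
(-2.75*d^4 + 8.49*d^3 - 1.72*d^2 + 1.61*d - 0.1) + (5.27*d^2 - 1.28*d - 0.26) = -2.75*d^4 + 8.49*d^3 + 3.55*d^2 + 0.33*d - 0.36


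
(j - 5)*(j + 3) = j^2 - 2*j - 15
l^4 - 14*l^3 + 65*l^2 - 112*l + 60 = (l - 6)*(l - 5)*(l - 2)*(l - 1)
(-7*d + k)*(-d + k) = 7*d^2 - 8*d*k + k^2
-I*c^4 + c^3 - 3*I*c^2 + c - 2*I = (c - I)^2*(c + 2*I)*(-I*c + 1)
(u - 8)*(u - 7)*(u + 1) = u^3 - 14*u^2 + 41*u + 56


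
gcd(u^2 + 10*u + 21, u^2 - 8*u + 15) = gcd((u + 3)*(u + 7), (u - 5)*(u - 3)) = 1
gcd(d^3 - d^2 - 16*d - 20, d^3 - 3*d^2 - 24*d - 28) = d^2 + 4*d + 4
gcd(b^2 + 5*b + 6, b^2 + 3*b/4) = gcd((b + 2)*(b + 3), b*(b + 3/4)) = 1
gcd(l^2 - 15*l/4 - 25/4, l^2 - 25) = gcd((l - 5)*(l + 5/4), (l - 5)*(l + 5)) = l - 5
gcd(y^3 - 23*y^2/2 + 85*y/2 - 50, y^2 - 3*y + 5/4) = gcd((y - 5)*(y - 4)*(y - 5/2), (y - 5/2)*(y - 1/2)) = y - 5/2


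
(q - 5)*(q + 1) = q^2 - 4*q - 5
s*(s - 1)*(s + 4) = s^3 + 3*s^2 - 4*s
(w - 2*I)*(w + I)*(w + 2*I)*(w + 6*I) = w^4 + 7*I*w^3 - 2*w^2 + 28*I*w - 24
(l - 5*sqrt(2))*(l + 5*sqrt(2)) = l^2 - 50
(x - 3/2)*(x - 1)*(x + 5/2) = x^3 - 19*x/4 + 15/4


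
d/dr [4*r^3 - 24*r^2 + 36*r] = 12*r^2 - 48*r + 36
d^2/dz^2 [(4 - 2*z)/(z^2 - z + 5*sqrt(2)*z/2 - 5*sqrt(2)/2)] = 8*((2 - z)*(4*z - 2 + 5*sqrt(2))^2 + (6*z - 6 + 5*sqrt(2))*(2*z^2 - 2*z + 5*sqrt(2)*z - 5*sqrt(2)))/(2*z^2 - 2*z + 5*sqrt(2)*z - 5*sqrt(2))^3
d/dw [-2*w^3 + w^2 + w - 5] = -6*w^2 + 2*w + 1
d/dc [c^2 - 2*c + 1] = 2*c - 2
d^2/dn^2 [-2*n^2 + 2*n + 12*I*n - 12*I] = -4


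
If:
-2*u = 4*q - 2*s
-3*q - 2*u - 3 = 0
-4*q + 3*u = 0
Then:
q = -9/17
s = -30/17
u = -12/17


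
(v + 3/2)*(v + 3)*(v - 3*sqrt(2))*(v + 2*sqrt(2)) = v^4 - sqrt(2)*v^3 + 9*v^3/2 - 15*v^2/2 - 9*sqrt(2)*v^2/2 - 54*v - 9*sqrt(2)*v/2 - 54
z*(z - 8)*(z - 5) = z^3 - 13*z^2 + 40*z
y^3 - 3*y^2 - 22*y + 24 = (y - 6)*(y - 1)*(y + 4)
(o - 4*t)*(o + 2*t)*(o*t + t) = o^3*t - 2*o^2*t^2 + o^2*t - 8*o*t^3 - 2*o*t^2 - 8*t^3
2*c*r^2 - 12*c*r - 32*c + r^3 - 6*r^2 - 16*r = (2*c + r)*(r - 8)*(r + 2)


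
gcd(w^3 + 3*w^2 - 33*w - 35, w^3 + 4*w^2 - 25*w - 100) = w - 5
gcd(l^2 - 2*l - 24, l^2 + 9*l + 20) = l + 4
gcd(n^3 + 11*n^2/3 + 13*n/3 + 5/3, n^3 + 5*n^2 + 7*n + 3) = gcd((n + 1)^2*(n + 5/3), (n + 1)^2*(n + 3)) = n^2 + 2*n + 1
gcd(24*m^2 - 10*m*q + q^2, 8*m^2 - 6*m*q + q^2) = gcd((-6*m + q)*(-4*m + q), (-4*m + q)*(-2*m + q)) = -4*m + q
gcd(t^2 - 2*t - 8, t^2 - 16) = t - 4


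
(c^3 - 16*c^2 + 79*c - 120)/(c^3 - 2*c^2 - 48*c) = (c^2 - 8*c + 15)/(c*(c + 6))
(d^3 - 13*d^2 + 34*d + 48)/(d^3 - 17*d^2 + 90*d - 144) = (d + 1)/(d - 3)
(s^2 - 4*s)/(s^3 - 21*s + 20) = s/(s^2 + 4*s - 5)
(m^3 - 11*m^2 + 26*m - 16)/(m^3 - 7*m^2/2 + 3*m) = 2*(m^2 - 9*m + 8)/(m*(2*m - 3))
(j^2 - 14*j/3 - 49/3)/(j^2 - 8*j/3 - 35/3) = (j - 7)/(j - 5)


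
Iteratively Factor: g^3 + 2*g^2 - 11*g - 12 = (g + 1)*(g^2 + g - 12) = (g - 3)*(g + 1)*(g + 4)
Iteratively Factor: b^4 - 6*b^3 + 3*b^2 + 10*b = (b)*(b^3 - 6*b^2 + 3*b + 10) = b*(b - 5)*(b^2 - b - 2) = b*(b - 5)*(b + 1)*(b - 2)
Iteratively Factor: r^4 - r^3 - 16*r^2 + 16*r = (r - 4)*(r^3 + 3*r^2 - 4*r) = (r - 4)*(r - 1)*(r^2 + 4*r) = (r - 4)*(r - 1)*(r + 4)*(r)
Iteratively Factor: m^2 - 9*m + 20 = (m - 4)*(m - 5)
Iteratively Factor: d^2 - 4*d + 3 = (d - 3)*(d - 1)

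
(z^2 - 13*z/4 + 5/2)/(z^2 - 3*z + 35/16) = 4*(z - 2)/(4*z - 7)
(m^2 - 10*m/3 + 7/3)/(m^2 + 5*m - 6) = (m - 7/3)/(m + 6)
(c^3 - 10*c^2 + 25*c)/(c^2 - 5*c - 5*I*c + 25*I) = c*(c - 5)/(c - 5*I)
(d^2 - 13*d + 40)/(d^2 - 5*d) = (d - 8)/d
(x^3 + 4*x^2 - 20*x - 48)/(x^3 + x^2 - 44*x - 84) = (x - 4)/(x - 7)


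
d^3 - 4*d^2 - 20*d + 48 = (d - 6)*(d - 2)*(d + 4)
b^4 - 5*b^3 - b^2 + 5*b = b*(b - 5)*(b - 1)*(b + 1)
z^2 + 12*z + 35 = (z + 5)*(z + 7)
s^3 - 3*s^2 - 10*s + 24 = (s - 4)*(s - 2)*(s + 3)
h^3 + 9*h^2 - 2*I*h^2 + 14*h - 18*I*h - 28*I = (h + 2)*(h + 7)*(h - 2*I)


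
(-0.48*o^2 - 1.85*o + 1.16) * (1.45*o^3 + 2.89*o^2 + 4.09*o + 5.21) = -0.696*o^5 - 4.0697*o^4 - 5.6277*o^3 - 6.7149*o^2 - 4.8941*o + 6.0436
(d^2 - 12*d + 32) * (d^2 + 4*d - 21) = d^4 - 8*d^3 - 37*d^2 + 380*d - 672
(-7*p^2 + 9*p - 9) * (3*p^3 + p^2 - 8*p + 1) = -21*p^5 + 20*p^4 + 38*p^3 - 88*p^2 + 81*p - 9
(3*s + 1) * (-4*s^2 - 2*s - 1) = -12*s^3 - 10*s^2 - 5*s - 1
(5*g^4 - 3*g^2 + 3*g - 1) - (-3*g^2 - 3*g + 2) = 5*g^4 + 6*g - 3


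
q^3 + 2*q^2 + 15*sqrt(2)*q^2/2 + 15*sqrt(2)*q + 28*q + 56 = (q + 2)*(q + 7*sqrt(2)/2)*(q + 4*sqrt(2))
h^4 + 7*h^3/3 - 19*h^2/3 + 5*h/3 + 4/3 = (h - 1)^2*(h + 1/3)*(h + 4)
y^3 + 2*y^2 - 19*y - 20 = (y - 4)*(y + 1)*(y + 5)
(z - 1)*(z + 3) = z^2 + 2*z - 3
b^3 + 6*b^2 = b^2*(b + 6)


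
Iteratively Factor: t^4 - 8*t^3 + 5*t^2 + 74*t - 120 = (t - 5)*(t^3 - 3*t^2 - 10*t + 24) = (t - 5)*(t + 3)*(t^2 - 6*t + 8) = (t - 5)*(t - 2)*(t + 3)*(t - 4)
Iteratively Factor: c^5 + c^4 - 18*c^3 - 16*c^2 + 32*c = (c + 2)*(c^4 - c^3 - 16*c^2 + 16*c) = (c - 4)*(c + 2)*(c^3 + 3*c^2 - 4*c) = c*(c - 4)*(c + 2)*(c^2 + 3*c - 4) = c*(c - 4)*(c - 1)*(c + 2)*(c + 4)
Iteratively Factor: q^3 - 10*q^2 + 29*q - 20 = (q - 4)*(q^2 - 6*q + 5) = (q - 4)*(q - 1)*(q - 5)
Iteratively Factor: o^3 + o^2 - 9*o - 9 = (o + 3)*(o^2 - 2*o - 3) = (o + 1)*(o + 3)*(o - 3)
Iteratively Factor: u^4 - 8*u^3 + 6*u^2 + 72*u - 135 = (u - 3)*(u^3 - 5*u^2 - 9*u + 45) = (u - 5)*(u - 3)*(u^2 - 9) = (u - 5)*(u - 3)*(u + 3)*(u - 3)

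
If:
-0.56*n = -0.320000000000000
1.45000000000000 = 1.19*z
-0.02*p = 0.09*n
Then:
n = 0.57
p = -2.57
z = 1.22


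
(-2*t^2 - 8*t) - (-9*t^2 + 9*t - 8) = 7*t^2 - 17*t + 8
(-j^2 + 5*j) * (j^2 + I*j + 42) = -j^4 + 5*j^3 - I*j^3 - 42*j^2 + 5*I*j^2 + 210*j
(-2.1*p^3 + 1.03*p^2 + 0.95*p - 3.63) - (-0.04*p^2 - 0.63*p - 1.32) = -2.1*p^3 + 1.07*p^2 + 1.58*p - 2.31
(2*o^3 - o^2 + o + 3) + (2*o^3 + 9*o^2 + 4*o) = 4*o^3 + 8*o^2 + 5*o + 3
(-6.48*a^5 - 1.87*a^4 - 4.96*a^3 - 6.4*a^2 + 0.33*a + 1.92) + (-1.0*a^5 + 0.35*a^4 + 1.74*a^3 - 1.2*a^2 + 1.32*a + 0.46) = -7.48*a^5 - 1.52*a^4 - 3.22*a^3 - 7.6*a^2 + 1.65*a + 2.38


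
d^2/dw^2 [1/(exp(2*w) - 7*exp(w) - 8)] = ((7 - 4*exp(w))*(-exp(2*w) + 7*exp(w) + 8) - 2*(2*exp(w) - 7)^2*exp(w))*exp(w)/(-exp(2*w) + 7*exp(w) + 8)^3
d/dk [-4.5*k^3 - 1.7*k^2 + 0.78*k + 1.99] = -13.5*k^2 - 3.4*k + 0.78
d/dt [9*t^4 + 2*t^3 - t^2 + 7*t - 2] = 36*t^3 + 6*t^2 - 2*t + 7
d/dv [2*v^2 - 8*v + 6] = 4*v - 8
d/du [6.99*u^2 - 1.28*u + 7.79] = 13.98*u - 1.28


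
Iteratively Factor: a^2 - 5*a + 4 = (a - 4)*(a - 1)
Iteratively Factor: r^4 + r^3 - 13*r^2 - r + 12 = (r - 3)*(r^3 + 4*r^2 - r - 4) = (r - 3)*(r + 1)*(r^2 + 3*r - 4) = (r - 3)*(r + 1)*(r + 4)*(r - 1)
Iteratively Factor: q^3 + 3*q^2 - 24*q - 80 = (q + 4)*(q^2 - q - 20) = (q - 5)*(q + 4)*(q + 4)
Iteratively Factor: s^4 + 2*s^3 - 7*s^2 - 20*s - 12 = (s + 2)*(s^3 - 7*s - 6) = (s - 3)*(s + 2)*(s^2 + 3*s + 2) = (s - 3)*(s + 1)*(s + 2)*(s + 2)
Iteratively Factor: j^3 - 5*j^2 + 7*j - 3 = (j - 1)*(j^2 - 4*j + 3) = (j - 1)^2*(j - 3)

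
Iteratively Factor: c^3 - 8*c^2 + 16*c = (c - 4)*(c^2 - 4*c) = c*(c - 4)*(c - 4)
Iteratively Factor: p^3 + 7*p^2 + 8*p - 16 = (p + 4)*(p^2 + 3*p - 4) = (p - 1)*(p + 4)*(p + 4)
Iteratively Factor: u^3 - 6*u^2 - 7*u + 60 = (u - 4)*(u^2 - 2*u - 15) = (u - 4)*(u + 3)*(u - 5)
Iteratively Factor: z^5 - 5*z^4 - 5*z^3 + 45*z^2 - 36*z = (z - 3)*(z^4 - 2*z^3 - 11*z^2 + 12*z) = (z - 4)*(z - 3)*(z^3 + 2*z^2 - 3*z) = (z - 4)*(z - 3)*(z + 3)*(z^2 - z) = (z - 4)*(z - 3)*(z - 1)*(z + 3)*(z)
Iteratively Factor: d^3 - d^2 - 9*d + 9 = (d - 1)*(d^2 - 9) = (d - 3)*(d - 1)*(d + 3)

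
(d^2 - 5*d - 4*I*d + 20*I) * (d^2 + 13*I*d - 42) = d^4 - 5*d^3 + 9*I*d^3 + 10*d^2 - 45*I*d^2 - 50*d + 168*I*d - 840*I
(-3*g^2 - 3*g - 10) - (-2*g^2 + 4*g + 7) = -g^2 - 7*g - 17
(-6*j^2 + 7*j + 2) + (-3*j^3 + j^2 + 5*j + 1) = -3*j^3 - 5*j^2 + 12*j + 3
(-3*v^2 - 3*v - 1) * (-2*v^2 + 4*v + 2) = 6*v^4 - 6*v^3 - 16*v^2 - 10*v - 2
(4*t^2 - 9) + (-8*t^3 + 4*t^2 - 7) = -8*t^3 + 8*t^2 - 16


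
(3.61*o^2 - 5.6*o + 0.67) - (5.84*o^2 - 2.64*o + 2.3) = -2.23*o^2 - 2.96*o - 1.63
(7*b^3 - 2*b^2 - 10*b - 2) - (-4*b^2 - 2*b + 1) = 7*b^3 + 2*b^2 - 8*b - 3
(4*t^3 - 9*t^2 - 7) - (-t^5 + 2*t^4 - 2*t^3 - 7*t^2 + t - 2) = t^5 - 2*t^4 + 6*t^3 - 2*t^2 - t - 5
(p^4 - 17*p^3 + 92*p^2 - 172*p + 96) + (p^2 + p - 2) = p^4 - 17*p^3 + 93*p^2 - 171*p + 94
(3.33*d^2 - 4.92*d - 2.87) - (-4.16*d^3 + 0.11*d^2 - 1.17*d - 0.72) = 4.16*d^3 + 3.22*d^2 - 3.75*d - 2.15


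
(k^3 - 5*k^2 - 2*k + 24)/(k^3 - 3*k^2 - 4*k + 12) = (k - 4)/(k - 2)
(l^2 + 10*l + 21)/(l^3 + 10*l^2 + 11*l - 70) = (l + 3)/(l^2 + 3*l - 10)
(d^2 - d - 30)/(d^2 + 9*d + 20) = (d - 6)/(d + 4)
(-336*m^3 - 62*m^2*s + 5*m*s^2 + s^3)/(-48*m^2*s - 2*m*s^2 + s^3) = (7*m + s)/s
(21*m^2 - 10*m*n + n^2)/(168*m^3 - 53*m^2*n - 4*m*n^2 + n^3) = (7*m - n)/(56*m^2 + m*n - n^2)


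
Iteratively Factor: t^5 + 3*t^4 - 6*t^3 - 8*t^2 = (t)*(t^4 + 3*t^3 - 6*t^2 - 8*t) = t*(t + 1)*(t^3 + 2*t^2 - 8*t) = t^2*(t + 1)*(t^2 + 2*t - 8) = t^2*(t - 2)*(t + 1)*(t + 4)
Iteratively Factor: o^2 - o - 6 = (o + 2)*(o - 3)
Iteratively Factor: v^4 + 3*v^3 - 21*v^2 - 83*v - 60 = (v - 5)*(v^3 + 8*v^2 + 19*v + 12) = (v - 5)*(v + 3)*(v^2 + 5*v + 4) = (v - 5)*(v + 3)*(v + 4)*(v + 1)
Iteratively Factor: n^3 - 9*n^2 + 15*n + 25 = (n - 5)*(n^2 - 4*n - 5) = (n - 5)^2*(n + 1)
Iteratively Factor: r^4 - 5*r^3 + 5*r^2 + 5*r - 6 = (r - 3)*(r^3 - 2*r^2 - r + 2) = (r - 3)*(r - 2)*(r^2 - 1) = (r - 3)*(r - 2)*(r + 1)*(r - 1)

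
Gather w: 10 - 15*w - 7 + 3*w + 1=4 - 12*w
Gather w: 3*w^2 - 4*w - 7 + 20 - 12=3*w^2 - 4*w + 1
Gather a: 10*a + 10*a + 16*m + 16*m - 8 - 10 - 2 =20*a + 32*m - 20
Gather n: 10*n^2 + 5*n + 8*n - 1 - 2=10*n^2 + 13*n - 3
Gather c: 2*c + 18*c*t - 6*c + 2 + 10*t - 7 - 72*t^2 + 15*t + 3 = c*(18*t - 4) - 72*t^2 + 25*t - 2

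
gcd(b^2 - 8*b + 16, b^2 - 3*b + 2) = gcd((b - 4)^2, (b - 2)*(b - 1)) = 1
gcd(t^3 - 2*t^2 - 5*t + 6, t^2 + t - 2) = t^2 + t - 2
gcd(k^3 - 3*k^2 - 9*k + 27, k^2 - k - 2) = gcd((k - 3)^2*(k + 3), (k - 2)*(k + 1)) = 1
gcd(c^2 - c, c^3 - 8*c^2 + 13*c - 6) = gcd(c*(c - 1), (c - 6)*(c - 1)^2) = c - 1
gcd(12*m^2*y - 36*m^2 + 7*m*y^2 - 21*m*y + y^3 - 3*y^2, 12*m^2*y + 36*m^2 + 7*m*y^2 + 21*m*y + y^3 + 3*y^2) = 12*m^2 + 7*m*y + y^2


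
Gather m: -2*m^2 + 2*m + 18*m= -2*m^2 + 20*m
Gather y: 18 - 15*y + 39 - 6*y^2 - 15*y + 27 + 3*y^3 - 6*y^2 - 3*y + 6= 3*y^3 - 12*y^2 - 33*y + 90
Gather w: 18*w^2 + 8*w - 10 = 18*w^2 + 8*w - 10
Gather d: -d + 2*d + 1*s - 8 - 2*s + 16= d - s + 8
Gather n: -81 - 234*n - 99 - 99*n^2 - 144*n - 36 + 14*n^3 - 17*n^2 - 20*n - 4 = 14*n^3 - 116*n^2 - 398*n - 220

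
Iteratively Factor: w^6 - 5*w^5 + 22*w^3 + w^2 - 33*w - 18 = (w - 2)*(w^5 - 3*w^4 - 6*w^3 + 10*w^2 + 21*w + 9) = (w - 2)*(w + 1)*(w^4 - 4*w^3 - 2*w^2 + 12*w + 9) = (w - 2)*(w + 1)^2*(w^3 - 5*w^2 + 3*w + 9) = (w - 2)*(w + 1)^3*(w^2 - 6*w + 9) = (w - 3)*(w - 2)*(w + 1)^3*(w - 3)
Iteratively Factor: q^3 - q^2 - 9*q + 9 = (q - 1)*(q^2 - 9) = (q - 3)*(q - 1)*(q + 3)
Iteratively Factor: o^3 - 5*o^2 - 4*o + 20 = (o + 2)*(o^2 - 7*o + 10) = (o - 2)*(o + 2)*(o - 5)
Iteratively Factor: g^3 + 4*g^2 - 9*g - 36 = (g - 3)*(g^2 + 7*g + 12) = (g - 3)*(g + 3)*(g + 4)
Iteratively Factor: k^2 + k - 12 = (k - 3)*(k + 4)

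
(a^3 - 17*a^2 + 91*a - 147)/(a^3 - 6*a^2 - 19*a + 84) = (a - 7)/(a + 4)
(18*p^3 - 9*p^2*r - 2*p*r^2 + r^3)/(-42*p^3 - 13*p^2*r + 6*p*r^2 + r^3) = (-6*p^2 + p*r + r^2)/(14*p^2 + 9*p*r + r^2)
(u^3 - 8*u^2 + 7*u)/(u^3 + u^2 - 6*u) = (u^2 - 8*u + 7)/(u^2 + u - 6)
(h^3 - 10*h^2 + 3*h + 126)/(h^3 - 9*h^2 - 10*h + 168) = (h + 3)/(h + 4)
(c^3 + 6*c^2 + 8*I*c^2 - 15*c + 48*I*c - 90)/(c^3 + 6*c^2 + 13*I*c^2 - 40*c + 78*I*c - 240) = (c + 3*I)/(c + 8*I)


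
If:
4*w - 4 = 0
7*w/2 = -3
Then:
No Solution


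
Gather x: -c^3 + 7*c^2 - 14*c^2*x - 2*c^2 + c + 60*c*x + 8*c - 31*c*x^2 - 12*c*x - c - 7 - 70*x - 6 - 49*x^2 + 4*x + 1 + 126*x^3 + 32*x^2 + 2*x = -c^3 + 5*c^2 + 8*c + 126*x^3 + x^2*(-31*c - 17) + x*(-14*c^2 + 48*c - 64) - 12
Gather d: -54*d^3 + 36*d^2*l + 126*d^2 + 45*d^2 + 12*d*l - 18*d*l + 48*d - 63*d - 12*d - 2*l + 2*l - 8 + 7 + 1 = -54*d^3 + d^2*(36*l + 171) + d*(-6*l - 27)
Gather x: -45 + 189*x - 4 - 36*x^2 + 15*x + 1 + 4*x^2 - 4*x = -32*x^2 + 200*x - 48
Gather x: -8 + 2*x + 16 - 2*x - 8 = 0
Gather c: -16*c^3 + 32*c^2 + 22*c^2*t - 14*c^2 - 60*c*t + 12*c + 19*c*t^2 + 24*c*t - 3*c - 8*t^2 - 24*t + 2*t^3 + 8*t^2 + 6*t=-16*c^3 + c^2*(22*t + 18) + c*(19*t^2 - 36*t + 9) + 2*t^3 - 18*t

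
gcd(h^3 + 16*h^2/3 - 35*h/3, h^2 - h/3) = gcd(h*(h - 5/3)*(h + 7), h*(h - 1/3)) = h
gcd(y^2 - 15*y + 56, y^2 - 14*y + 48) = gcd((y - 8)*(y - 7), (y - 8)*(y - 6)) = y - 8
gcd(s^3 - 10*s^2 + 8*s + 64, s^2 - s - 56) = s - 8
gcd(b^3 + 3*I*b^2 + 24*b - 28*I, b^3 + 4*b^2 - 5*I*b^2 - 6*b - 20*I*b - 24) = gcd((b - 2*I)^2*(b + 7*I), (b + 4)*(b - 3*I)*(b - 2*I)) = b - 2*I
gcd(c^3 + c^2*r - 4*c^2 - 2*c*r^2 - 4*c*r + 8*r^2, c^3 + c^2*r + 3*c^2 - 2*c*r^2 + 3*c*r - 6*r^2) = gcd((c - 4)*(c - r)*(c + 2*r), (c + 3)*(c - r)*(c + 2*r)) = -c^2 - c*r + 2*r^2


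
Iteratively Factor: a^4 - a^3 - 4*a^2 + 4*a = (a)*(a^3 - a^2 - 4*a + 4) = a*(a - 1)*(a^2 - 4) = a*(a - 1)*(a + 2)*(a - 2)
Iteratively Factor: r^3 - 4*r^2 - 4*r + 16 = (r - 2)*(r^2 - 2*r - 8) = (r - 4)*(r - 2)*(r + 2)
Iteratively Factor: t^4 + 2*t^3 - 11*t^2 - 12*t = (t + 4)*(t^3 - 2*t^2 - 3*t) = t*(t + 4)*(t^2 - 2*t - 3) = t*(t + 1)*(t + 4)*(t - 3)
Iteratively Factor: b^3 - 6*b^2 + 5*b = (b - 5)*(b^2 - b) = b*(b - 5)*(b - 1)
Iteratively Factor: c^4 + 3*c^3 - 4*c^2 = (c)*(c^3 + 3*c^2 - 4*c) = c*(c + 4)*(c^2 - c) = c^2*(c + 4)*(c - 1)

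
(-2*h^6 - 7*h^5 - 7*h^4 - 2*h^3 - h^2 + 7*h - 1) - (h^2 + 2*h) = -2*h^6 - 7*h^5 - 7*h^4 - 2*h^3 - 2*h^2 + 5*h - 1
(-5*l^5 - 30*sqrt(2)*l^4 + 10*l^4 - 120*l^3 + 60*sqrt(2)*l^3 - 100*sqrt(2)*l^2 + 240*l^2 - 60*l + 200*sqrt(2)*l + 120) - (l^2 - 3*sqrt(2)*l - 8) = -5*l^5 - 30*sqrt(2)*l^4 + 10*l^4 - 120*l^3 + 60*sqrt(2)*l^3 - 100*sqrt(2)*l^2 + 239*l^2 - 60*l + 203*sqrt(2)*l + 128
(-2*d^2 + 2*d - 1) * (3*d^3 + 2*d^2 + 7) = -6*d^5 + 2*d^4 + d^3 - 16*d^2 + 14*d - 7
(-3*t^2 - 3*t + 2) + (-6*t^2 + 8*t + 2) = -9*t^2 + 5*t + 4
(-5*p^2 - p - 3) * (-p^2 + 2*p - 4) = 5*p^4 - 9*p^3 + 21*p^2 - 2*p + 12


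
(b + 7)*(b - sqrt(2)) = b^2 - sqrt(2)*b + 7*b - 7*sqrt(2)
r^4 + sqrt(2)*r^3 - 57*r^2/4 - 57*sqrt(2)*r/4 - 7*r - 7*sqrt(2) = (r - 4)*(r + 1/2)*(r + 7/2)*(r + sqrt(2))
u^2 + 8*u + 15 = (u + 3)*(u + 5)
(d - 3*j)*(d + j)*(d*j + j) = d^3*j - 2*d^2*j^2 + d^2*j - 3*d*j^3 - 2*d*j^2 - 3*j^3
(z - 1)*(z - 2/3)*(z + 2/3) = z^3 - z^2 - 4*z/9 + 4/9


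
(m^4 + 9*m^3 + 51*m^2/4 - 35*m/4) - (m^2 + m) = m^4 + 9*m^3 + 47*m^2/4 - 39*m/4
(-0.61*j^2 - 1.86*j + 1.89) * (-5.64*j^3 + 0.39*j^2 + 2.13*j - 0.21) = 3.4404*j^5 + 10.2525*j^4 - 12.6843*j^3 - 3.0966*j^2 + 4.4163*j - 0.3969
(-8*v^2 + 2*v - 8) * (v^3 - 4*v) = -8*v^5 + 2*v^4 + 24*v^3 - 8*v^2 + 32*v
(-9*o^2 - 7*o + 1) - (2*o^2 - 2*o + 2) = -11*o^2 - 5*o - 1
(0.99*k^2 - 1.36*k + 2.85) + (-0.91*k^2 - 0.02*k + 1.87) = 0.08*k^2 - 1.38*k + 4.72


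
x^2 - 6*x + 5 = (x - 5)*(x - 1)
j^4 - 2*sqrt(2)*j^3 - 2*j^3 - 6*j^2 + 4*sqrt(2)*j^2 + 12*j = j*(j - 2)*(j - 3*sqrt(2))*(j + sqrt(2))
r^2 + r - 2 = (r - 1)*(r + 2)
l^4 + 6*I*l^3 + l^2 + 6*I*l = l*(l - I)*(l + I)*(l + 6*I)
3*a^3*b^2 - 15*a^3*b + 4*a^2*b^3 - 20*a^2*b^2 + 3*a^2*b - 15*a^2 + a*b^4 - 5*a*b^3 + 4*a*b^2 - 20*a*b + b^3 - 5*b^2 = (a + b)*(3*a + b)*(b - 5)*(a*b + 1)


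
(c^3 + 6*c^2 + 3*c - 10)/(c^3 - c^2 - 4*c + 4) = (c + 5)/(c - 2)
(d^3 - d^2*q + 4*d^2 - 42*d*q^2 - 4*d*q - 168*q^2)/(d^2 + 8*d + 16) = (d^2 - d*q - 42*q^2)/(d + 4)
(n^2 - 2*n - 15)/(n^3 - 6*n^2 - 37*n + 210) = (n + 3)/(n^2 - n - 42)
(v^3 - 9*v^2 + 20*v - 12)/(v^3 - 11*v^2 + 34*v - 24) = (v - 2)/(v - 4)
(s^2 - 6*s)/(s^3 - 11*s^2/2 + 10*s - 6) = 2*s*(s - 6)/(2*s^3 - 11*s^2 + 20*s - 12)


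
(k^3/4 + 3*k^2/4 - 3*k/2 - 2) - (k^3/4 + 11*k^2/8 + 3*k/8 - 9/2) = -5*k^2/8 - 15*k/8 + 5/2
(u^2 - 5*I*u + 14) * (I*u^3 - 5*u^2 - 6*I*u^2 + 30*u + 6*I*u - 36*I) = I*u^5 - 6*I*u^4 + 45*I*u^3 - 40*u^2 - 270*I*u^2 + 240*u + 84*I*u - 504*I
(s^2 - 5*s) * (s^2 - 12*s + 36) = s^4 - 17*s^3 + 96*s^2 - 180*s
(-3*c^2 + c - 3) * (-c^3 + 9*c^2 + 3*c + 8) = 3*c^5 - 28*c^4 + 3*c^3 - 48*c^2 - c - 24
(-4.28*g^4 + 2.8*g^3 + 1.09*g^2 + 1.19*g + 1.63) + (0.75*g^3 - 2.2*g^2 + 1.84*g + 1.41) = -4.28*g^4 + 3.55*g^3 - 1.11*g^2 + 3.03*g + 3.04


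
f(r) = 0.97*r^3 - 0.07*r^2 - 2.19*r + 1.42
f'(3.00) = 23.58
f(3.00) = 20.41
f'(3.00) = 23.58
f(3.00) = 20.41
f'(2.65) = 17.87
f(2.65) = 13.18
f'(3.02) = 23.93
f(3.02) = 20.89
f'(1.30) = 2.55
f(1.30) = 0.59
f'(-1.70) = 6.46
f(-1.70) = 0.18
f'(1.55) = 4.58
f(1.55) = 1.47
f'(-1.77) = 7.17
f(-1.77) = -0.30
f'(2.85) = 21.05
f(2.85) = 17.06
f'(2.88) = 21.54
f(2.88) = 17.70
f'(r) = 2.91*r^2 - 0.14*r - 2.19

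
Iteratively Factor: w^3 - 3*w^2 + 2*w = (w - 1)*(w^2 - 2*w) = (w - 2)*(w - 1)*(w)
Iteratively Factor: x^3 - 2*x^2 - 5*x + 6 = (x + 2)*(x^2 - 4*x + 3) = (x - 3)*(x + 2)*(x - 1)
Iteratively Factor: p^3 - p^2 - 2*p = (p + 1)*(p^2 - 2*p) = p*(p + 1)*(p - 2)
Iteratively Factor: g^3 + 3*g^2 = (g)*(g^2 + 3*g) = g^2*(g + 3)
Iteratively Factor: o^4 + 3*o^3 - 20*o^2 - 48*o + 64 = (o + 4)*(o^3 - o^2 - 16*o + 16) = (o + 4)^2*(o^2 - 5*o + 4) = (o - 4)*(o + 4)^2*(o - 1)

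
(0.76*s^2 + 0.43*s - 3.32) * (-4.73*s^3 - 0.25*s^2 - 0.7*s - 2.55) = -3.5948*s^5 - 2.2239*s^4 + 15.0641*s^3 - 1.409*s^2 + 1.2275*s + 8.466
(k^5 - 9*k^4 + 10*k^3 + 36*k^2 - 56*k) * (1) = k^5 - 9*k^4 + 10*k^3 + 36*k^2 - 56*k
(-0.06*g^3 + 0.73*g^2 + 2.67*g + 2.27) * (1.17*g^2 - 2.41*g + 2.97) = -0.0702*g^5 + 0.9987*g^4 + 1.1864*g^3 - 1.6107*g^2 + 2.4592*g + 6.7419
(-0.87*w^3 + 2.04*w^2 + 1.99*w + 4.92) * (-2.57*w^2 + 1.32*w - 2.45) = 2.2359*w^5 - 6.3912*w^4 - 0.29*w^3 - 15.0156*w^2 + 1.6189*w - 12.054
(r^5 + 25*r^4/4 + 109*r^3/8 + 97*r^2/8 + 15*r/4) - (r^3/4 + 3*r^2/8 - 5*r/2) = r^5 + 25*r^4/4 + 107*r^3/8 + 47*r^2/4 + 25*r/4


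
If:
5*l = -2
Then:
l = -2/5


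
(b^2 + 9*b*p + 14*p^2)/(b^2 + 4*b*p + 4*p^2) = (b + 7*p)/(b + 2*p)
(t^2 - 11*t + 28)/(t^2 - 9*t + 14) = (t - 4)/(t - 2)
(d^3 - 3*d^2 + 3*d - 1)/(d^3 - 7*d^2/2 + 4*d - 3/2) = 2*(d - 1)/(2*d - 3)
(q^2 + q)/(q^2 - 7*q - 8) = q/(q - 8)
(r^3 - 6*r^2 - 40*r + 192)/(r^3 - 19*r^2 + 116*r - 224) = (r + 6)/(r - 7)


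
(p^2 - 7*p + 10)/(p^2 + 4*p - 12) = (p - 5)/(p + 6)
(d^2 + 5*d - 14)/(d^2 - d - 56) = (d - 2)/(d - 8)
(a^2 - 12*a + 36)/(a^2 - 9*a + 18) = (a - 6)/(a - 3)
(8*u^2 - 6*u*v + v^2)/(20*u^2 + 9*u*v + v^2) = (8*u^2 - 6*u*v + v^2)/(20*u^2 + 9*u*v + v^2)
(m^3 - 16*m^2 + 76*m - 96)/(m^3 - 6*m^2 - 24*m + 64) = (m - 6)/(m + 4)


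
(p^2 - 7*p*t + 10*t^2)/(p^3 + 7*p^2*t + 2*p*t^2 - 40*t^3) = (p - 5*t)/(p^2 + 9*p*t + 20*t^2)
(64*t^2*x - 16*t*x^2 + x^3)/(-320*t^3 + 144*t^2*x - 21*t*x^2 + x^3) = x/(-5*t + x)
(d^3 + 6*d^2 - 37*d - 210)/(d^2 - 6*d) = d + 12 + 35/d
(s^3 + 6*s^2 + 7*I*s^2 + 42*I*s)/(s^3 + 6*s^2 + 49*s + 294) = s/(s - 7*I)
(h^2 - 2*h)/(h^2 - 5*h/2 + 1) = 2*h/(2*h - 1)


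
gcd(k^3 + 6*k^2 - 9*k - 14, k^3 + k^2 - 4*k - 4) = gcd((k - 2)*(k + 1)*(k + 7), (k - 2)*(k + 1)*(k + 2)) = k^2 - k - 2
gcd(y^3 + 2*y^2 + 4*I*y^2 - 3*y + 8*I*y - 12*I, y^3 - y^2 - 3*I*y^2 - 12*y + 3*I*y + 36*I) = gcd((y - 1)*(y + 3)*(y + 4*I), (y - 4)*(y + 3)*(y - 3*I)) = y + 3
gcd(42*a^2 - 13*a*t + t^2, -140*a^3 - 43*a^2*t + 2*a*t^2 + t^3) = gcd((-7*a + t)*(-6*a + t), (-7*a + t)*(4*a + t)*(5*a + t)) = -7*a + t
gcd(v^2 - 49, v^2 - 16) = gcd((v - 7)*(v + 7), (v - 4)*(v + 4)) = 1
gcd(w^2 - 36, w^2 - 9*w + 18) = w - 6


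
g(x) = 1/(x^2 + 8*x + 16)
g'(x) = (-2*x - 8)/(x^2 + 8*x + 16)^2 = 2*(-x - 4)/(x^2 + 8*x + 16)^2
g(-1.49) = 0.16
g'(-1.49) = -0.13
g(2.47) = 0.02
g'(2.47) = -0.01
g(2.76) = 0.02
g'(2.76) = -0.01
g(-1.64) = 0.18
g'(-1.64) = -0.15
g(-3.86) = 51.02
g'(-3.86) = -728.86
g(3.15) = 0.02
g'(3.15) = -0.01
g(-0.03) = 0.06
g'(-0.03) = -0.03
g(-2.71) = 0.60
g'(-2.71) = -0.93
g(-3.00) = 1.00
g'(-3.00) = -2.00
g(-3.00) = 1.00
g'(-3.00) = -2.00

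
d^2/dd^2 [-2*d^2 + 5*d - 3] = -4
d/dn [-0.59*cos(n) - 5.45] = 0.59*sin(n)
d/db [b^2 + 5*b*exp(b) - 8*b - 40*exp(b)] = 5*b*exp(b) + 2*b - 35*exp(b) - 8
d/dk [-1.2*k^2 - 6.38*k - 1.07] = -2.4*k - 6.38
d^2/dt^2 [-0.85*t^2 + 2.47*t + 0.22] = -1.70000000000000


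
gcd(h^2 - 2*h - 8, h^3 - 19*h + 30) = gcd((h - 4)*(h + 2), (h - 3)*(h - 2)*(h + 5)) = 1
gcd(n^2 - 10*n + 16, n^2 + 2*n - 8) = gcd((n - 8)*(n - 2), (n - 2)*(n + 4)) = n - 2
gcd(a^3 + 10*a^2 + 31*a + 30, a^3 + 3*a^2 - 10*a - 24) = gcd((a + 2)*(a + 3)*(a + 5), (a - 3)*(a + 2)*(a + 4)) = a + 2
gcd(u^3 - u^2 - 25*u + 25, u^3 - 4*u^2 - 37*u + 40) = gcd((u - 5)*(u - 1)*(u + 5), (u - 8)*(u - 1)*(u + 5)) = u^2 + 4*u - 5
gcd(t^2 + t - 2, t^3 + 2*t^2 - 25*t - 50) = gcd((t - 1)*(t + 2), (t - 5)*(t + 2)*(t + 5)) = t + 2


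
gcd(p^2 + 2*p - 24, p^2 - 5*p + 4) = p - 4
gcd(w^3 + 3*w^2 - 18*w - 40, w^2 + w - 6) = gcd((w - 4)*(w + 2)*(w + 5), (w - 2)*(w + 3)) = 1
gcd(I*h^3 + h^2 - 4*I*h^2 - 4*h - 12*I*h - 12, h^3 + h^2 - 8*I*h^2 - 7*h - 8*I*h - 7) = h - I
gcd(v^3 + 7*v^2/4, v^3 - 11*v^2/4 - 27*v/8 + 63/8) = v + 7/4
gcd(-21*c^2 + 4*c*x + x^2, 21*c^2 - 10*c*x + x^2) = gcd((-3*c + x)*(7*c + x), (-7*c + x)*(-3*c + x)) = -3*c + x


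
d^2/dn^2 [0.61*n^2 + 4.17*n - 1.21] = 1.22000000000000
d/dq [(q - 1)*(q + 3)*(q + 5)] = 3*q^2 + 14*q + 7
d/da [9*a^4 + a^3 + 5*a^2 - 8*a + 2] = 36*a^3 + 3*a^2 + 10*a - 8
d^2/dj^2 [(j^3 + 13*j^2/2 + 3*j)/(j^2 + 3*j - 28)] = (41*j^3 + 588*j^2 + 5208*j + 10696)/(j^6 + 9*j^5 - 57*j^4 - 477*j^3 + 1596*j^2 + 7056*j - 21952)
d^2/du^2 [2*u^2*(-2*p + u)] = -8*p + 12*u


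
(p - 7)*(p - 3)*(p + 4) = p^3 - 6*p^2 - 19*p + 84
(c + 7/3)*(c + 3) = c^2 + 16*c/3 + 7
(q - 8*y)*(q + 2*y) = q^2 - 6*q*y - 16*y^2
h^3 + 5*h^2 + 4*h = h*(h + 1)*(h + 4)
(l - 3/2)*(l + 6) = l^2 + 9*l/2 - 9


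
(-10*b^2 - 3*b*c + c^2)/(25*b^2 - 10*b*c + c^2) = (-2*b - c)/(5*b - c)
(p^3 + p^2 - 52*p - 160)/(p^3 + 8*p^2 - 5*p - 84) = (p^2 - 3*p - 40)/(p^2 + 4*p - 21)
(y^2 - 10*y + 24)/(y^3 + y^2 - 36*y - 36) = (y - 4)/(y^2 + 7*y + 6)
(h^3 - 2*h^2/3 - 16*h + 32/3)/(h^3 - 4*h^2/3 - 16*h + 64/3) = (3*h - 2)/(3*h - 4)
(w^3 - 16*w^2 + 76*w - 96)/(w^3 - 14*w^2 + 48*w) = (w - 2)/w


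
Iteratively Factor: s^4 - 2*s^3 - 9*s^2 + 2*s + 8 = (s + 1)*(s^3 - 3*s^2 - 6*s + 8) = (s - 4)*(s + 1)*(s^2 + s - 2) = (s - 4)*(s + 1)*(s + 2)*(s - 1)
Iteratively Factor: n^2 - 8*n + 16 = (n - 4)*(n - 4)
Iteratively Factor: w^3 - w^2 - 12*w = (w + 3)*(w^2 - 4*w) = w*(w + 3)*(w - 4)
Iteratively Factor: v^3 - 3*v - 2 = (v + 1)*(v^2 - v - 2) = (v + 1)^2*(v - 2)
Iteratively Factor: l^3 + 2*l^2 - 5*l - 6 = (l + 1)*(l^2 + l - 6) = (l + 1)*(l + 3)*(l - 2)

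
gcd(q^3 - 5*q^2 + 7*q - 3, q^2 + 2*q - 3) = q - 1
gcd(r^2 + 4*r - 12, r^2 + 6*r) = r + 6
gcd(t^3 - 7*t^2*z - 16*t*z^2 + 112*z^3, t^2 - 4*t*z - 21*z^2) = -t + 7*z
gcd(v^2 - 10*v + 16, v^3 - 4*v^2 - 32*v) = v - 8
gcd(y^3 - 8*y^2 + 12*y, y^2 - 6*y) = y^2 - 6*y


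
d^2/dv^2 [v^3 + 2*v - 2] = 6*v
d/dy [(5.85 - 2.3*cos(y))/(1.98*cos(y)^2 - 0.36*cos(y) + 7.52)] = (-4.554*cos(y)^2 + 23.166*cos(y) + 15.19)*sin(y)/(3.9204*cos(y)^4 - 1.4256*cos(y)^3 + 29.9088*cos(y)^2 - 5.4144*cos(y) + 56.5504)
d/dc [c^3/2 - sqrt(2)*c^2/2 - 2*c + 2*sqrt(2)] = 3*c^2/2 - sqrt(2)*c - 2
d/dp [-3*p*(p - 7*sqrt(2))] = -6*p + 21*sqrt(2)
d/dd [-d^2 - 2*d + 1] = -2*d - 2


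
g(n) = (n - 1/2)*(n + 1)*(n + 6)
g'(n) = (n - 1/2)*(n + 1) + (n - 1/2)*(n + 6) + (n + 1)*(n + 6)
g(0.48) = -0.19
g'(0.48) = 9.43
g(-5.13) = 20.23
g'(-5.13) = 14.76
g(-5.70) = 8.74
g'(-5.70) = 25.87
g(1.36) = 14.94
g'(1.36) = 25.73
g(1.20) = 11.09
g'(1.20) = 22.42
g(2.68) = 69.63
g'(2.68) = 58.89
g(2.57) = 63.33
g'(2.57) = 55.72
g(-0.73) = -1.75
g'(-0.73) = -5.39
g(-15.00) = -1953.00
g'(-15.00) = 482.50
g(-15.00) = -1953.00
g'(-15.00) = 482.50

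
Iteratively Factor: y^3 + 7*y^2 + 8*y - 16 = (y + 4)*(y^2 + 3*y - 4) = (y - 1)*(y + 4)*(y + 4)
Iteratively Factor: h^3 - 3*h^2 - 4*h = (h - 4)*(h^2 + h) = (h - 4)*(h + 1)*(h)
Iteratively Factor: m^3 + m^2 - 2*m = (m)*(m^2 + m - 2) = m*(m - 1)*(m + 2)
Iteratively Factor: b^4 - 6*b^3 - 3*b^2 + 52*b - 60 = (b + 3)*(b^3 - 9*b^2 + 24*b - 20) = (b - 2)*(b + 3)*(b^2 - 7*b + 10) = (b - 5)*(b - 2)*(b + 3)*(b - 2)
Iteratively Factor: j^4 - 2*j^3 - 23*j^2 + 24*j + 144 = (j + 3)*(j^3 - 5*j^2 - 8*j + 48) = (j - 4)*(j + 3)*(j^2 - j - 12) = (j - 4)*(j + 3)^2*(j - 4)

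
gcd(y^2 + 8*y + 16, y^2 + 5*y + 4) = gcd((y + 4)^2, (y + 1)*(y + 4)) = y + 4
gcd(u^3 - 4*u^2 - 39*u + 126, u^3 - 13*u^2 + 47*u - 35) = u - 7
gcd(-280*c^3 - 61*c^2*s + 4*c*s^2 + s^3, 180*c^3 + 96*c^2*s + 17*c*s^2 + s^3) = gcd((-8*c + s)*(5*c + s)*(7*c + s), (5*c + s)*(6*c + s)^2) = 5*c + s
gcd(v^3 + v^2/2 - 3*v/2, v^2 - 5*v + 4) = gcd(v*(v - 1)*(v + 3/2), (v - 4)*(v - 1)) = v - 1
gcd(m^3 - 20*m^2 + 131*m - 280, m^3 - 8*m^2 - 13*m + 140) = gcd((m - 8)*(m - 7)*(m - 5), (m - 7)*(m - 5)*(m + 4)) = m^2 - 12*m + 35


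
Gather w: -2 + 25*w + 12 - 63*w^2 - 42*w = -63*w^2 - 17*w + 10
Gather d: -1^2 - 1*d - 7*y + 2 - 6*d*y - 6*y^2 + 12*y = d*(-6*y - 1) - 6*y^2 + 5*y + 1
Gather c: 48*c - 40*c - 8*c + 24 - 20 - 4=0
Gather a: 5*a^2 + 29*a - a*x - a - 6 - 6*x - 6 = 5*a^2 + a*(28 - x) - 6*x - 12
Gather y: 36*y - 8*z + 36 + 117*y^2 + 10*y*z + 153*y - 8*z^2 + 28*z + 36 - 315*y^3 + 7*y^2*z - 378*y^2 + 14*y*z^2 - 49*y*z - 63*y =-315*y^3 + y^2*(7*z - 261) + y*(14*z^2 - 39*z + 126) - 8*z^2 + 20*z + 72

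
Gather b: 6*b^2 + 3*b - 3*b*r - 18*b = 6*b^2 + b*(-3*r - 15)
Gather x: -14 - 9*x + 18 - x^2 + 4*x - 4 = -x^2 - 5*x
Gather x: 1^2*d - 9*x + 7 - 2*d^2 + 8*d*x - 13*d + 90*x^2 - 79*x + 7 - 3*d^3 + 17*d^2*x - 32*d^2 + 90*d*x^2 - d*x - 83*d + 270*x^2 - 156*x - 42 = -3*d^3 - 34*d^2 - 95*d + x^2*(90*d + 360) + x*(17*d^2 + 7*d - 244) - 28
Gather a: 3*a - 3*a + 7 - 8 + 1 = 0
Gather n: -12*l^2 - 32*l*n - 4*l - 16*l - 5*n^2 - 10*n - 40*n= -12*l^2 - 20*l - 5*n^2 + n*(-32*l - 50)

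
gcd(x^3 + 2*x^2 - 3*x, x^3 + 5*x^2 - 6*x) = x^2 - x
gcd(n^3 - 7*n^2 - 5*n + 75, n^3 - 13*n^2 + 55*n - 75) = n^2 - 10*n + 25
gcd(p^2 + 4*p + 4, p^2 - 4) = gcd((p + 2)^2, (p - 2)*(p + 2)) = p + 2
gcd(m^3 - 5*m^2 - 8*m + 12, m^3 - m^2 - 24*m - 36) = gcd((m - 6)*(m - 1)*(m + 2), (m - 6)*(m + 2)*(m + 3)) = m^2 - 4*m - 12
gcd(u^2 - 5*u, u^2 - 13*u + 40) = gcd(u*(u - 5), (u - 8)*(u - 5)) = u - 5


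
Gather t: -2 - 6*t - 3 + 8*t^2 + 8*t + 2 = 8*t^2 + 2*t - 3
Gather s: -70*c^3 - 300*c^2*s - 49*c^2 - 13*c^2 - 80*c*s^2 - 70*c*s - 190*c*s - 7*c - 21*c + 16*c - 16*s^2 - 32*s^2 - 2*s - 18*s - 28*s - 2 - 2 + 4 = -70*c^3 - 62*c^2 - 12*c + s^2*(-80*c - 48) + s*(-300*c^2 - 260*c - 48)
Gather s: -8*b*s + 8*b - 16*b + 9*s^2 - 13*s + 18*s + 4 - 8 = -8*b + 9*s^2 + s*(5 - 8*b) - 4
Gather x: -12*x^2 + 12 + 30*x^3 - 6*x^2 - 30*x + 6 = 30*x^3 - 18*x^2 - 30*x + 18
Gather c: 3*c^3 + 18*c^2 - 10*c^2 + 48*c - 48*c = 3*c^3 + 8*c^2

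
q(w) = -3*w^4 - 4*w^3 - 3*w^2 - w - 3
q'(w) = -12*w^3 - 12*w^2 - 6*w - 1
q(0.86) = -10.26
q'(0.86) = -22.67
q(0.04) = -3.05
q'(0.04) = -1.26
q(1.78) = -66.96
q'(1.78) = -117.38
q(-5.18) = -1682.28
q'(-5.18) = 1375.99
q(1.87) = -78.20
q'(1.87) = -132.65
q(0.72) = -7.57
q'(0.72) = -16.02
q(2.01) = -98.58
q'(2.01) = -158.99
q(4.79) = -2095.53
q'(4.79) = -1623.90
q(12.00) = -69567.00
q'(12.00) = -22537.00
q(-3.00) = -162.00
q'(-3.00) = 233.00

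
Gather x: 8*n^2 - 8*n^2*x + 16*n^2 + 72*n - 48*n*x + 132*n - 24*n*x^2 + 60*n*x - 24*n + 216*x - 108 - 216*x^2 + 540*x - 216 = 24*n^2 + 180*n + x^2*(-24*n - 216) + x*(-8*n^2 + 12*n + 756) - 324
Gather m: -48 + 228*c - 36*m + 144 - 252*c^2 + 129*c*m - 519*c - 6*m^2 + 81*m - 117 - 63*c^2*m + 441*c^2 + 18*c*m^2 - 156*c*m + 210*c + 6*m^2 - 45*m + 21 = 189*c^2 + 18*c*m^2 - 81*c + m*(-63*c^2 - 27*c)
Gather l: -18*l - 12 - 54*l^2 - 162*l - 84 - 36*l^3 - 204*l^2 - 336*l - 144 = -36*l^3 - 258*l^2 - 516*l - 240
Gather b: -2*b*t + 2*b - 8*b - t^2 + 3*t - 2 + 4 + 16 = b*(-2*t - 6) - t^2 + 3*t + 18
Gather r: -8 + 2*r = 2*r - 8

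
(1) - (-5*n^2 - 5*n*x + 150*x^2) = 5*n^2 + 5*n*x - 150*x^2 + 1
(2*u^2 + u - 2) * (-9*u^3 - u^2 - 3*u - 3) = -18*u^5 - 11*u^4 + 11*u^3 - 7*u^2 + 3*u + 6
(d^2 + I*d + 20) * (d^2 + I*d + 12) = d^4 + 2*I*d^3 + 31*d^2 + 32*I*d + 240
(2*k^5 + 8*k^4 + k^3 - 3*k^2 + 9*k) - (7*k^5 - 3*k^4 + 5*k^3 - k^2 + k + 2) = -5*k^5 + 11*k^4 - 4*k^3 - 2*k^2 + 8*k - 2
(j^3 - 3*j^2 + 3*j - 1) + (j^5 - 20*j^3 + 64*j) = j^5 - 19*j^3 - 3*j^2 + 67*j - 1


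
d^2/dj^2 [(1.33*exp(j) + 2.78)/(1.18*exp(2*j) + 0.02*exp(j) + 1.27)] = (1.851892*exp(4*j) + 15.4521*exp(3*j) - 11.762004*exp(2*j) - 16.697102*exp(j) + 2.074545)*exp(j)/(1.643032*exp(6*j) + 0.083544*exp(5*j) + 5.30646*exp(4*j) + 0.17984*exp(3*j) + 5.71119*exp(2*j) + 0.096774*exp(j) + 2.048383)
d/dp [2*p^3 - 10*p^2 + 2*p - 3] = 6*p^2 - 20*p + 2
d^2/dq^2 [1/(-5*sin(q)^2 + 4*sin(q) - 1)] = 2*(50*sin(q)^4 - 30*sin(q)^3 - 77*sin(q)^2 + 62*sin(q) - 11)/(5*sin(q)^2 - 4*sin(q) + 1)^3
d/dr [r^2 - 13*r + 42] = 2*r - 13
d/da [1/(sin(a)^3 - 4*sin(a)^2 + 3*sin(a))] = (-3*cos(a) + 8/tan(a) - 3*cos(a)/sin(a)^2)/((sin(a) - 3)^2*(sin(a) - 1)^2)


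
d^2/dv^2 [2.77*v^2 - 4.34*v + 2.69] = 5.54000000000000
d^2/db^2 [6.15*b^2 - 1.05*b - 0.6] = 12.3000000000000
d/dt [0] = 0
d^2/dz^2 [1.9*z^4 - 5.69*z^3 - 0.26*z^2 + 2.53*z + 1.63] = 22.8*z^2 - 34.14*z - 0.52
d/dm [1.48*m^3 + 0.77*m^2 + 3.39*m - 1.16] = 4.44*m^2 + 1.54*m + 3.39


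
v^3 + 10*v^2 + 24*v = v*(v + 4)*(v + 6)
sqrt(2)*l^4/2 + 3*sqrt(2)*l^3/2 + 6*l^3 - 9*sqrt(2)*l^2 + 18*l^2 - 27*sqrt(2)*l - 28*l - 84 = (l + 3)*(l - 2*sqrt(2))*(l + 7*sqrt(2))*(sqrt(2)*l/2 + 1)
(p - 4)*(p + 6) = p^2 + 2*p - 24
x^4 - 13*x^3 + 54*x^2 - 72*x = x*(x - 6)*(x - 4)*(x - 3)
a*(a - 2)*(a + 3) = a^3 + a^2 - 6*a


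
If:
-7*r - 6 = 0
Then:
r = -6/7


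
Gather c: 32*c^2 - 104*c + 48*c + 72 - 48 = 32*c^2 - 56*c + 24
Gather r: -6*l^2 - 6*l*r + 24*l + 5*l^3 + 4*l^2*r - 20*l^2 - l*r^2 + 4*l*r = 5*l^3 - 26*l^2 - l*r^2 + 24*l + r*(4*l^2 - 2*l)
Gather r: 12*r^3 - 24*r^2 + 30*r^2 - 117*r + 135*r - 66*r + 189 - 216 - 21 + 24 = 12*r^3 + 6*r^2 - 48*r - 24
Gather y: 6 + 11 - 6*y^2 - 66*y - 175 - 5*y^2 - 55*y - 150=-11*y^2 - 121*y - 308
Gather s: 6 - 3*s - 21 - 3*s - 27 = -6*s - 42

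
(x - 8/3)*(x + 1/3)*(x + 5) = x^3 + 8*x^2/3 - 113*x/9 - 40/9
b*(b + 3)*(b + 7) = b^3 + 10*b^2 + 21*b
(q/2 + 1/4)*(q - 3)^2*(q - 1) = q^4/2 - 13*q^3/4 + 23*q^2/4 - 3*q/4 - 9/4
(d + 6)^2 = d^2 + 12*d + 36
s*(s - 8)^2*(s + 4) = s^4 - 12*s^3 + 256*s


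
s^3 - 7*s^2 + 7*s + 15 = (s - 5)*(s - 3)*(s + 1)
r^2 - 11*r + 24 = (r - 8)*(r - 3)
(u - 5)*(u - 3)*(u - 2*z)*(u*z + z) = u^4*z - 2*u^3*z^2 - 7*u^3*z + 14*u^2*z^2 + 7*u^2*z - 14*u*z^2 + 15*u*z - 30*z^2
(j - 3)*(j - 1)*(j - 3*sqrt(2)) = j^3 - 3*sqrt(2)*j^2 - 4*j^2 + 3*j + 12*sqrt(2)*j - 9*sqrt(2)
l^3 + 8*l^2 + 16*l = l*(l + 4)^2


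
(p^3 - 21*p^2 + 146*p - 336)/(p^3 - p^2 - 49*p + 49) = (p^2 - 14*p + 48)/(p^2 + 6*p - 7)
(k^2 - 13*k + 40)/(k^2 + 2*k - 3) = (k^2 - 13*k + 40)/(k^2 + 2*k - 3)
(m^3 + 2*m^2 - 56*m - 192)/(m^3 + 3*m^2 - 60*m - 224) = (m + 6)/(m + 7)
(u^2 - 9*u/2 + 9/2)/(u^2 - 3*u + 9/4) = 2*(u - 3)/(2*u - 3)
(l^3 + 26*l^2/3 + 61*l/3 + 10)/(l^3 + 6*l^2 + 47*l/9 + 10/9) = 3*(l + 3)/(3*l + 1)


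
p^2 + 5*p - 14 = (p - 2)*(p + 7)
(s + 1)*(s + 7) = s^2 + 8*s + 7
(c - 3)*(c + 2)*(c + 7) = c^3 + 6*c^2 - 13*c - 42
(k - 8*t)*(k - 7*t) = k^2 - 15*k*t + 56*t^2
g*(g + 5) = g^2 + 5*g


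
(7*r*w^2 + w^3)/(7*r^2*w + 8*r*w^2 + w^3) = w/(r + w)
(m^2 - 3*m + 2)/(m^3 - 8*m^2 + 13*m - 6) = (m - 2)/(m^2 - 7*m + 6)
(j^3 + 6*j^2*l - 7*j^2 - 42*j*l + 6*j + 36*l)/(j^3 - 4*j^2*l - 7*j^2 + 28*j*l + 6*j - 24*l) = (j + 6*l)/(j - 4*l)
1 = 1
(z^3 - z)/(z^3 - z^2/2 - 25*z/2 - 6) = 2*z*(1 - z^2)/(-2*z^3 + z^2 + 25*z + 12)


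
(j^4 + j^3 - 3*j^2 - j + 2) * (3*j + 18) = 3*j^5 + 21*j^4 + 9*j^3 - 57*j^2 - 12*j + 36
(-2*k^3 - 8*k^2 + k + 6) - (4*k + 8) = -2*k^3 - 8*k^2 - 3*k - 2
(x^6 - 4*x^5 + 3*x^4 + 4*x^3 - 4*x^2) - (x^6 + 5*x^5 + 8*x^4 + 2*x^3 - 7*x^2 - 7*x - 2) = -9*x^5 - 5*x^4 + 2*x^3 + 3*x^2 + 7*x + 2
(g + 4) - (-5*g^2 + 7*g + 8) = 5*g^2 - 6*g - 4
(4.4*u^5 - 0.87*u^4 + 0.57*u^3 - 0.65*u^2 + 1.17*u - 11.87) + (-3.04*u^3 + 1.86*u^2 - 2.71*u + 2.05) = 4.4*u^5 - 0.87*u^4 - 2.47*u^3 + 1.21*u^2 - 1.54*u - 9.82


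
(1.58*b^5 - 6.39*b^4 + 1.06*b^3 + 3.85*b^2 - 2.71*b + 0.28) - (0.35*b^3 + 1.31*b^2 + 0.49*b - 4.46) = 1.58*b^5 - 6.39*b^4 + 0.71*b^3 + 2.54*b^2 - 3.2*b + 4.74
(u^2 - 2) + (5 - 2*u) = u^2 - 2*u + 3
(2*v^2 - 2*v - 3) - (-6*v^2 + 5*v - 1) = 8*v^2 - 7*v - 2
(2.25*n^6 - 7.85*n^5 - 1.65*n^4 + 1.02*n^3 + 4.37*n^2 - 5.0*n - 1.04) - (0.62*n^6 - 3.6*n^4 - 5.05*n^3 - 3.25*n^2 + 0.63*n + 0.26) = 1.63*n^6 - 7.85*n^5 + 1.95*n^4 + 6.07*n^3 + 7.62*n^2 - 5.63*n - 1.3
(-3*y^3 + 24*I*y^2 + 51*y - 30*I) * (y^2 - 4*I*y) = -3*y^5 + 36*I*y^4 + 147*y^3 - 234*I*y^2 - 120*y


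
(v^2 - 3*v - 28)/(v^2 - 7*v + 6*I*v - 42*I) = (v + 4)/(v + 6*I)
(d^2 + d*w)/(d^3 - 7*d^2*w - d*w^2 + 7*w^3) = d/(d^2 - 8*d*w + 7*w^2)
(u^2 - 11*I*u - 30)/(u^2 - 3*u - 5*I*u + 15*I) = (u - 6*I)/(u - 3)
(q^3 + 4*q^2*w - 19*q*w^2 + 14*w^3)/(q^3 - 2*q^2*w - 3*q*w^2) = (-q^3 - 4*q^2*w + 19*q*w^2 - 14*w^3)/(q*(-q^2 + 2*q*w + 3*w^2))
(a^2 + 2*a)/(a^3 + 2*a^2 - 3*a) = (a + 2)/(a^2 + 2*a - 3)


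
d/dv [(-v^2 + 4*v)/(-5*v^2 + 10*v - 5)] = 2*(v + 2)/(5*(v^3 - 3*v^2 + 3*v - 1))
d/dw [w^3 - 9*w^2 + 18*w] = 3*w^2 - 18*w + 18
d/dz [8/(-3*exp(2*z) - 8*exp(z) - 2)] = (48*exp(z) + 64)*exp(z)/(3*exp(2*z) + 8*exp(z) + 2)^2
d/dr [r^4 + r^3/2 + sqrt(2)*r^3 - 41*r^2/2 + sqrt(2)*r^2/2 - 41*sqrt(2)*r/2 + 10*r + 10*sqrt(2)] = 4*r^3 + 3*r^2/2 + 3*sqrt(2)*r^2 - 41*r + sqrt(2)*r - 41*sqrt(2)/2 + 10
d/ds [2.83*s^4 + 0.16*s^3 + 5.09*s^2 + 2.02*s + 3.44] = 11.32*s^3 + 0.48*s^2 + 10.18*s + 2.02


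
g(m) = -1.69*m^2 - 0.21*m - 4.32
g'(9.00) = -30.63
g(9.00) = -143.10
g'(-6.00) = 20.07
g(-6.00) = -63.90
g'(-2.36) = 7.77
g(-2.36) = -13.24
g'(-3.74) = 12.43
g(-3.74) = -27.17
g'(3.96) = -13.59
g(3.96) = -31.65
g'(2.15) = -7.48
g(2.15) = -12.58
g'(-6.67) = 22.33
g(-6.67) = -78.11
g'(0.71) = -2.61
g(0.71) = -5.32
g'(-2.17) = 7.12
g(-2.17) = -11.82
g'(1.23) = -4.37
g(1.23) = -7.14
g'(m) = -3.38*m - 0.21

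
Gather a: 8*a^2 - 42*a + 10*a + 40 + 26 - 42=8*a^2 - 32*a + 24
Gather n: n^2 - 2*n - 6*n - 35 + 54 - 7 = n^2 - 8*n + 12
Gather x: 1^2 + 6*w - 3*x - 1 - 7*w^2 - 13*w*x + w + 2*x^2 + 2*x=-7*w^2 + 7*w + 2*x^2 + x*(-13*w - 1)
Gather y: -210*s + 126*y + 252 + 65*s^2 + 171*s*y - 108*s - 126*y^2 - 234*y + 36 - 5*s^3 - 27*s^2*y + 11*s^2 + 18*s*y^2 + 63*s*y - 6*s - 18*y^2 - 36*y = -5*s^3 + 76*s^2 - 324*s + y^2*(18*s - 144) + y*(-27*s^2 + 234*s - 144) + 288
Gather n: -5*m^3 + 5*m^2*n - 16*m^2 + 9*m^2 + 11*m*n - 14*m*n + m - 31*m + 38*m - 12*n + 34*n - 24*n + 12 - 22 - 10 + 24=-5*m^3 - 7*m^2 + 8*m + n*(5*m^2 - 3*m - 2) + 4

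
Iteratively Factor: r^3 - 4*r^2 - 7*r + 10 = (r - 1)*(r^2 - 3*r - 10) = (r - 5)*(r - 1)*(r + 2)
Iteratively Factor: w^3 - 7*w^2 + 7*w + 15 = (w - 3)*(w^2 - 4*w - 5) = (w - 3)*(w + 1)*(w - 5)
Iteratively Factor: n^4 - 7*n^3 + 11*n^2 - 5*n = (n - 5)*(n^3 - 2*n^2 + n) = (n - 5)*(n - 1)*(n^2 - n) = n*(n - 5)*(n - 1)*(n - 1)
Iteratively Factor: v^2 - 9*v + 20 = (v - 5)*(v - 4)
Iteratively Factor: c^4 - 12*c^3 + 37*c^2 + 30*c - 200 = (c + 2)*(c^3 - 14*c^2 + 65*c - 100) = (c - 5)*(c + 2)*(c^2 - 9*c + 20) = (c - 5)*(c - 4)*(c + 2)*(c - 5)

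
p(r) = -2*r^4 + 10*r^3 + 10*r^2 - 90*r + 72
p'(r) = -8*r^3 + 30*r^2 + 20*r - 90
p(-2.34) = 149.26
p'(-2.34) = 129.97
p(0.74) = 14.33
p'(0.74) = -62.01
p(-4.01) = -568.25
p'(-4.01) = 828.05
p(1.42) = -15.13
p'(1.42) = -24.01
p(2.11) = -19.08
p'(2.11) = 10.61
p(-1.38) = 181.71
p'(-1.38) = -39.44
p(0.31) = 45.34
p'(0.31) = -81.16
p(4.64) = -58.38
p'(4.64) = -150.49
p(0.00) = 72.00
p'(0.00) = -90.00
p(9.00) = -5760.00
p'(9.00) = -3312.00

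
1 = 1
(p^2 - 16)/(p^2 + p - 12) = (p - 4)/(p - 3)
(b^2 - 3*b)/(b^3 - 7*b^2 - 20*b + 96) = b/(b^2 - 4*b - 32)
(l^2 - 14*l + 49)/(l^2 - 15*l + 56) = (l - 7)/(l - 8)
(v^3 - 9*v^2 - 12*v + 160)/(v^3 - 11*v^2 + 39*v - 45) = (v^2 - 4*v - 32)/(v^2 - 6*v + 9)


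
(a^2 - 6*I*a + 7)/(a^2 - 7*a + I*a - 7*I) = (a - 7*I)/(a - 7)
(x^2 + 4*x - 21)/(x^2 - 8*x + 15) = (x + 7)/(x - 5)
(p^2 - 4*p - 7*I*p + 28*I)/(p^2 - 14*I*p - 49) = (p - 4)/(p - 7*I)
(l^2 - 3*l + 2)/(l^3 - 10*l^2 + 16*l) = (l - 1)/(l*(l - 8))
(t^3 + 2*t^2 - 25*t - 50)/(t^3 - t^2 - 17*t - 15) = (t^2 + 7*t + 10)/(t^2 + 4*t + 3)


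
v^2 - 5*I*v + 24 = (v - 8*I)*(v + 3*I)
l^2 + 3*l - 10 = (l - 2)*(l + 5)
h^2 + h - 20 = (h - 4)*(h + 5)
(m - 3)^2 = m^2 - 6*m + 9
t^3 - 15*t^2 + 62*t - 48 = (t - 8)*(t - 6)*(t - 1)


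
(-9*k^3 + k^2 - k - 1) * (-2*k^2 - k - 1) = 18*k^5 + 7*k^4 + 10*k^3 + 2*k^2 + 2*k + 1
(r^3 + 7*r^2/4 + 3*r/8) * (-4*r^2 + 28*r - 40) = -4*r^5 + 21*r^4 + 15*r^3/2 - 119*r^2/2 - 15*r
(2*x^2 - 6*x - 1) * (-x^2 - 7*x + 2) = -2*x^4 - 8*x^3 + 47*x^2 - 5*x - 2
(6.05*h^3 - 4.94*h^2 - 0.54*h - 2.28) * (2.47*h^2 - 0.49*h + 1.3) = 14.9435*h^5 - 15.1663*h^4 + 8.9518*h^3 - 11.789*h^2 + 0.4152*h - 2.964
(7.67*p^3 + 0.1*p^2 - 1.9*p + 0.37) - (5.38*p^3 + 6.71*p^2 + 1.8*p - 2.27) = 2.29*p^3 - 6.61*p^2 - 3.7*p + 2.64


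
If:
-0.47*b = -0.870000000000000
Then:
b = 1.85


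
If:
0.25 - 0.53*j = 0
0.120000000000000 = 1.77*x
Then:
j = 0.47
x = 0.07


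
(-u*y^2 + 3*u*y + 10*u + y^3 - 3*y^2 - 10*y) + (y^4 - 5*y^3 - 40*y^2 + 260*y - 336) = -u*y^2 + 3*u*y + 10*u + y^4 - 4*y^3 - 43*y^2 + 250*y - 336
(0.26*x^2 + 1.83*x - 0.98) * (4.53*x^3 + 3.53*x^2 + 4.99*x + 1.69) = 1.1778*x^5 + 9.2077*x^4 + 3.3179*x^3 + 6.1117*x^2 - 1.7975*x - 1.6562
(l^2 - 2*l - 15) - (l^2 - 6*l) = 4*l - 15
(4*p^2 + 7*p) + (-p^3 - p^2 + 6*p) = -p^3 + 3*p^2 + 13*p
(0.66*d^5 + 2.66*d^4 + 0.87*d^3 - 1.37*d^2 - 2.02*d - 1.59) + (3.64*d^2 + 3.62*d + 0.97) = 0.66*d^5 + 2.66*d^4 + 0.87*d^3 + 2.27*d^2 + 1.6*d - 0.62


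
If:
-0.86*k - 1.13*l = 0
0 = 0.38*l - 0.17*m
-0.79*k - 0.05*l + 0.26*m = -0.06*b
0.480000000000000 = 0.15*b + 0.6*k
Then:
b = 2.66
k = 0.13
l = -0.10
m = -0.23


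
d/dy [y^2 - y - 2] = 2*y - 1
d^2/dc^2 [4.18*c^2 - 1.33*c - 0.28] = 8.36000000000000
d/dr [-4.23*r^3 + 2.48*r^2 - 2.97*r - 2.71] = -12.69*r^2 + 4.96*r - 2.97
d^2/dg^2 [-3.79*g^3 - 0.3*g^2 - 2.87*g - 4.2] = -22.74*g - 0.6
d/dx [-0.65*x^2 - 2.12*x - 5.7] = -1.3*x - 2.12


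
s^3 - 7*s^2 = s^2*(s - 7)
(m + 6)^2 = m^2 + 12*m + 36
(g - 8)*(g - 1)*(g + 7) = g^3 - 2*g^2 - 55*g + 56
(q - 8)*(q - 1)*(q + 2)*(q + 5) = q^4 - 2*q^3 - 45*q^2 - 34*q + 80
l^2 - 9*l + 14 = (l - 7)*(l - 2)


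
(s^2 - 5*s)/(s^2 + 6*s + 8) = s*(s - 5)/(s^2 + 6*s + 8)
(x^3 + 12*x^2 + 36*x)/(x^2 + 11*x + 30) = x*(x + 6)/(x + 5)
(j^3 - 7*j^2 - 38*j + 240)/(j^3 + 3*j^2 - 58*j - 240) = (j - 5)/(j + 5)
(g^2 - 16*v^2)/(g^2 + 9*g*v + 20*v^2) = (g - 4*v)/(g + 5*v)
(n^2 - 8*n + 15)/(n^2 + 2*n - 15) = (n - 5)/(n + 5)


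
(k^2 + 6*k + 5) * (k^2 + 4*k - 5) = k^4 + 10*k^3 + 24*k^2 - 10*k - 25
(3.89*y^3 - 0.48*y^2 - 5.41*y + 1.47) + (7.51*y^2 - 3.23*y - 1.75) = 3.89*y^3 + 7.03*y^2 - 8.64*y - 0.28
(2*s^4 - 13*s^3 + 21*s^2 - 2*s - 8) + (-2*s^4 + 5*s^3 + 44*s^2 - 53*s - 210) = -8*s^3 + 65*s^2 - 55*s - 218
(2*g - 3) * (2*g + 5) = 4*g^2 + 4*g - 15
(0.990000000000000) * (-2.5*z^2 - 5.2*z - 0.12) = -2.475*z^2 - 5.148*z - 0.1188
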